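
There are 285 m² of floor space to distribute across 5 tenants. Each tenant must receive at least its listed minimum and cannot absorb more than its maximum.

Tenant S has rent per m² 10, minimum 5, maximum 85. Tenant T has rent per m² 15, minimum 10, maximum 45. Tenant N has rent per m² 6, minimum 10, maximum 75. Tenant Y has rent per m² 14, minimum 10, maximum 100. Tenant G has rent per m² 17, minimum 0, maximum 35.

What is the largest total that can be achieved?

Meeting every minimum uses 5+10+10+10+0 = 35 m², leaving 250.
Highest rent per m² first: Tenant G 17 > Tenant T 15 > Tenant Y 14 > Tenant S 10 > Tenant N 6.
Tenant G takes 35 more to reach its cap of 35 — 215 left.
Tenant T: +35 to 45 (cap) — 180 left.
Give Tenant Y 90 more to hit its cap of 100 — 90 left.
Tenant S: +80 to 85 (cap) — 10 left.
Only 10 left; Tenant N takes them to reach 20.
Total = 10×85 + 15×45 + 6×20 + 14×100 + 17×35 = 3640.

3640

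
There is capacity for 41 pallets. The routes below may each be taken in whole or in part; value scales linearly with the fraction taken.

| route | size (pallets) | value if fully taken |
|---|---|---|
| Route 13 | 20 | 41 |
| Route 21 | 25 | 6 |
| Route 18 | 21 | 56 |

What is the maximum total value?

97

Sort by value density: Route 18 56/21≈2.67, Route 13 41/20≈2.05, Route 21 6/25≈0.24.
Take all of Route 18 (21 pallets, value 56) ; 20 pallets left.
All 20 pallets of Route 13 fit (value 41) ; 0 remain.
Total value = 97.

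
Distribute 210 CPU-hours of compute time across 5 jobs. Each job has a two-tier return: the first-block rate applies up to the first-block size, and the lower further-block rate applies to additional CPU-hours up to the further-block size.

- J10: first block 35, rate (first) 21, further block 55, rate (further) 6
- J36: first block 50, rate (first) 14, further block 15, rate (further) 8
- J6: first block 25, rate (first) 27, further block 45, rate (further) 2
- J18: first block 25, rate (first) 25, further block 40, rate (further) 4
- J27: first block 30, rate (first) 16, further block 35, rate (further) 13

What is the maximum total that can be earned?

3750

Rank every tier by rate: J6/first 27 > J18/first 25 > J10/first 21 > J27/first 16 > J36/first 14 > J27/second 13 > J36/second 8 > J10/second 6 > J18/second 4 > J6/second 2.
Fill J6 first block (25 at 27) ; 185 left.
Fill J18 first block (25 at 25) ; 160 left.
Fill J10 first block (35 at 21) ; 125 left.
J27/first (16): +30 ; 95 left.
J36/first (14): +50 ; 45 left.
J27/second (13): +35 ; 10 left.
J36/second: +10 of 15 at 8; pool empty.
Total = 27×25 + 25×25 + 21×35 + 16×30 + 14×50 + 13×35 + 8×10 = 3750.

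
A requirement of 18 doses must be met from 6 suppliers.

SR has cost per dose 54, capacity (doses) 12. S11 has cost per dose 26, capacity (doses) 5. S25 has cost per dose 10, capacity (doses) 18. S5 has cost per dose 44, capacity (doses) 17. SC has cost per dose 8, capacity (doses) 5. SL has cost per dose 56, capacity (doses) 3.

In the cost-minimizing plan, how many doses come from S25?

Use suppliers in increasing cost order.
SC (8): use full 5 — 13 doses to go.
S25 at 10: take 13 of its 18 — requirement met.
S11, S5, SR, SL: unused.

13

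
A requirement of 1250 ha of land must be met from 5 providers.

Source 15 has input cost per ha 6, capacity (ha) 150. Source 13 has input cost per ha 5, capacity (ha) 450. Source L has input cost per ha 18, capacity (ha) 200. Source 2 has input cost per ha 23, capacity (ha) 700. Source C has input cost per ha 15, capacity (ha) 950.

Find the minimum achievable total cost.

12900

Fill from the cheapest provider first.
Take 450 from Source 13 at 5 — need 800 more.
Source 15 (6): use full 150 — 650 ha to go.
Source C at 15: take 650 of its 950 — requirement met.
Source L, Source 2: unused.
Cost = 450×5 + 150×6 + 650×15 = 12900.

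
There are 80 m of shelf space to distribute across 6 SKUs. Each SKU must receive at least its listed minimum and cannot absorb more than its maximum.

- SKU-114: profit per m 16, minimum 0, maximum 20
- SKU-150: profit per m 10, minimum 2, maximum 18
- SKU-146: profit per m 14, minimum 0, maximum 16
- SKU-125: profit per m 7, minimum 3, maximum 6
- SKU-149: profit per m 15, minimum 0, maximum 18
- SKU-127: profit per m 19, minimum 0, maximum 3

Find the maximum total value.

1086

Meeting every minimum uses 0+2+0+3+0+0 = 5 m, leaving 75.
Highest profit per m first: SKU-127 19 > SKU-114 16 > SKU-149 15 > SKU-146 14 > SKU-150 10 > SKU-125 7.
SKU-127 takes 3 more to reach its cap of 3 — 72 left.
SKU-114: +20 to 20 (cap) — 52 left.
SKU-149 takes 18 more to reach its cap of 18 — 34 left.
Give SKU-146 16 more to hit its cap of 16 — 18 left.
SKU-150 takes 16 more to reach its cap of 18 — 2 left.
SKU-125: +2 (room for 3) → 5. Pool exhausted.
Total = 16×20 + 10×18 + 14×16 + 7×5 + 15×18 + 19×3 = 1086.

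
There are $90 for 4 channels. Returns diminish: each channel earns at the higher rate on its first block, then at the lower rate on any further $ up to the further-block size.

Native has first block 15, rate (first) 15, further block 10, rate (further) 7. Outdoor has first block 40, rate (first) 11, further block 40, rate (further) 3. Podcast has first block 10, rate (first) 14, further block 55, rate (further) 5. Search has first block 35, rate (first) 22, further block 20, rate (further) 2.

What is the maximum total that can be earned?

Rank every tier by rate: Search/first 22 > Native/first 15 > Podcast/first 14 > Outdoor/first 11 > Native/second 7 > Podcast/second 5 > Outdoor/second 3 > Search/second 2.
Search first at 22: fill all 35 ; 55 left.
Native first at 15: fill all 15 ; 40 left.
Fill Podcast first block (10 at 14) ; 30 left.
Outdoor first at 11: only 30 left, fill 30.
Total = 22×35 + 15×15 + 14×10 + 11×30 = 1465.

1465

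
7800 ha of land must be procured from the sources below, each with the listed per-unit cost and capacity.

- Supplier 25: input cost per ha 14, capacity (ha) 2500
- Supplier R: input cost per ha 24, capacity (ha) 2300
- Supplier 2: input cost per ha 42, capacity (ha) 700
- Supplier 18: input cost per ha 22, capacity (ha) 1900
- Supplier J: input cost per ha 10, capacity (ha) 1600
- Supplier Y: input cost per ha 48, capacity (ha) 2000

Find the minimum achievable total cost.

136000

Fill from the cheapest source first.
Take 1600 from Supplier J at 10 ; need 6200 more.
Supplier 25 at 14: take all 2500 ha ; 3700 still needed.
Supplier 18 (22): use full 1900 ; 1800 ha to go.
Supplier R at 24: take 1800 of its 2300 ; requirement met.
Supplier 2, Supplier Y: unused.
Cost = 1600×10 + 2500×14 + 1900×22 + 1800×24 = 136000.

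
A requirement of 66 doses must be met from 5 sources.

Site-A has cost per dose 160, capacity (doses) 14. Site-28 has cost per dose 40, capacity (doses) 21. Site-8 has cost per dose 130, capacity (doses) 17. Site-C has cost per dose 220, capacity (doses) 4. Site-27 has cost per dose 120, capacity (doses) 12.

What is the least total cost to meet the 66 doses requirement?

Cheapest first:
Site-28 at 40: take all 21 doses → 45 still needed.
Take 12 from Site-27 at 120 → need 33 more.
Site-8 at 130: take all 17 doses → 16 still needed.
Site-A (160): use full 14 → 2 doses to go.
Take 2 from Site-C at 220 to finish.
Cost = 21×40 + 12×120 + 17×130 + 14×160 + 2×220 = 7170.

7170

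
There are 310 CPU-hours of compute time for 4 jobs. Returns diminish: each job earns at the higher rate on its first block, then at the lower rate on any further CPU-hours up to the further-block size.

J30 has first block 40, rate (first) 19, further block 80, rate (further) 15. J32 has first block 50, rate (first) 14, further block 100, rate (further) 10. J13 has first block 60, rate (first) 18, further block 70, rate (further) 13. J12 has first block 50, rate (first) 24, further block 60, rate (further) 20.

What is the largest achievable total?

Order all 8 blocks by rate: J12/first 24 > J12/second 20 > J30/first 19 > J13/first 18 > J30/second 15 > J32/first 14 > J13/second 13 > J32/second 10.
Fill J12 first block (50 at 24) ; 260 left.
J12/second (20): +60 ; 200 left.
J30 first at 19: fill all 40 ; 160 left.
J13 first at 18: fill all 60 ; 100 left.
J30/second (15): +80 ; 20 left.
20 remain; put them into J32 first at 14.
Total = 24×50 + 20×60 + 19×40 + 18×60 + 15×80 + 14×20 = 5720.

5720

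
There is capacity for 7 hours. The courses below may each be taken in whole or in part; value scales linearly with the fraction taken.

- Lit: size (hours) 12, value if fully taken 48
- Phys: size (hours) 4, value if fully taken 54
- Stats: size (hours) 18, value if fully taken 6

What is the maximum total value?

66

Sort by value density: Phys 54/4≈13.5, Lit 48/12≈4, Stats 6/18≈0.333.
All 4 hours of Phys fit (value 54) ; 3 remain.
3 hours left: a 3/12 share of Lit gives 48×3/12 = 12.
Total value = 66.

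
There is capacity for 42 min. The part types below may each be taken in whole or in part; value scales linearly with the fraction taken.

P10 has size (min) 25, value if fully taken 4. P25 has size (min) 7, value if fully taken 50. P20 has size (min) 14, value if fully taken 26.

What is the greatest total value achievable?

Rank by value-to-size ratio: P25 50/7≈7.14, P20 26/14≈1.86, P10 4/25≈0.16.
P25: take in full, 7 min for value 50 → 35 left.
Take all of P20 (14 min, value 26) → 21 min left.
Only 21 min remain; take 21/25 of P10 for value 4×21/25 = 3.36.
Total value = 79.36.

79.36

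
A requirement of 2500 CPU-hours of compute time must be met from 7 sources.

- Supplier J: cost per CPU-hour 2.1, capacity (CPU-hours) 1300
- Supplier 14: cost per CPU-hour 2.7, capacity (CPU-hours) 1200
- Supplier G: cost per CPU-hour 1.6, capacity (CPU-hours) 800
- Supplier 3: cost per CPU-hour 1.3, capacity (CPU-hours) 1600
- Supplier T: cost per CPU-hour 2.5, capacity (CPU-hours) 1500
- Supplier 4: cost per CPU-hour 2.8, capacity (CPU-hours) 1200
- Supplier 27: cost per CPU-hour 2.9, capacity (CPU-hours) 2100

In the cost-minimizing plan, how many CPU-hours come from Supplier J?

100

Use sources in increasing cost order.
Supplier 3 (1.3): use full 1600 — 900 CPU-hours to go.
Supplier G at 1.6: take all 800 CPU-hours — 100 still needed.
Supplier J (2.1): take the remaining 100 — done.
Supplier T, Supplier 14, Supplier 4, Supplier 27: unused.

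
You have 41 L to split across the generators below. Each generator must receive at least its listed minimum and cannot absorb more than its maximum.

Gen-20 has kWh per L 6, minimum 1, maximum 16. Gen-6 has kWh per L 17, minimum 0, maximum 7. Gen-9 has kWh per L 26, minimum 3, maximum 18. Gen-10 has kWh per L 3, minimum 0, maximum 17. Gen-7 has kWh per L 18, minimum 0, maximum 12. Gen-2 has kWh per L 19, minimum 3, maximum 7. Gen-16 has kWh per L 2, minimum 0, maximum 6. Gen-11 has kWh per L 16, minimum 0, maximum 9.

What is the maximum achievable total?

Meeting every minimum uses 1+0+3+0+0+3+0+0 = 7 L, leaving 34.
Rank by kWh per L: Gen-9 26 > Gen-2 19 > Gen-7 18 > Gen-6 17 > Gen-11 16 > Gen-20 6 > Gen-10 3 > Gen-16 2.
Give Gen-9 15 more to hit its cap of 18 → 19 left.
Gen-2 takes 4 more to reach its cap of 7 → 15 left.
Gen-7: +12 to 12 (cap) → 3 left.
Only 3 left; Gen-6 takes them to reach 3.
Total = 6×1 + 17×3 + 26×18 + 18×12 + 19×7 = 874.

874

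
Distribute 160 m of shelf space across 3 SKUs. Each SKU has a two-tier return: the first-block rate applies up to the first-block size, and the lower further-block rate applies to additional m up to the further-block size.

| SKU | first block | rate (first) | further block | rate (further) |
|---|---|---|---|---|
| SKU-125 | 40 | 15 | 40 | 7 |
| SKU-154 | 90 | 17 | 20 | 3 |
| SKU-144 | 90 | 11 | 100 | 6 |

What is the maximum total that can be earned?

2460

Treat each block as its own option and order by rate: SKU-154/T1 17 > SKU-125/T1 15 > SKU-144/T1 11 > SKU-125/T2 7 > SKU-144/T2 6 > SKU-154/T2 3.
SKU-154 T1 at 17: fill all 90 → 70 left.
Fill SKU-125 T1 block (40 at 15) → 30 left.
30 remain; put them into SKU-144 T1 at 11.
Total = 17×90 + 15×40 + 11×30 = 2460.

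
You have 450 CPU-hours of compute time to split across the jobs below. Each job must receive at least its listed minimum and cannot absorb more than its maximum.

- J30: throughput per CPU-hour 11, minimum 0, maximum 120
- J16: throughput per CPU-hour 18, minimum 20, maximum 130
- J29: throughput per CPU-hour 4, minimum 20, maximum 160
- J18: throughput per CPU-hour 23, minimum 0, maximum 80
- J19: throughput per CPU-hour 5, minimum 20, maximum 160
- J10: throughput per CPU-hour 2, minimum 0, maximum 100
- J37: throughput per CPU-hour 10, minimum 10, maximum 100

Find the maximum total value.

6480

Meeting every minimum uses 0+20+20+0+20+0+10 = 70 CPU-hours, leaving 380.
Highest throughput per CPU-hour first: J18 23 > J16 18 > J30 11 > J37 10 > J19 5 > J29 4 > J10 2.
Give J18 80 more to hit its cap of 80 ; 300 left.
J16: +110 to 130 (cap) ; 190 left.
J30 takes 120 more to reach its cap of 120 ; 70 left.
J37 has room for 90 more but only 70 remain, so it gets 80.
Total = 11×120 + 18×130 + 4×20 + 23×80 + 5×20 + 10×80 = 6480.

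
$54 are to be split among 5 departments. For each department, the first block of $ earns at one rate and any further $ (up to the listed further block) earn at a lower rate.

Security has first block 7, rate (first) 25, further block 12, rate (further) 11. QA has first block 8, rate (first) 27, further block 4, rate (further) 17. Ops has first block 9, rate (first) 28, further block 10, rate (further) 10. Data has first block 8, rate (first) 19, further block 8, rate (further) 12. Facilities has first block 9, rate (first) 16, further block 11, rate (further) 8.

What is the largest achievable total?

1114

Rank every tier by rate: Ops/first 28 > QA/first 27 > Security/first 25 > Data/first 19 > QA/second 17 > Facilities/first 16 > Data/second 12 > Security/second 11 > Ops/second 10 > Facilities/second 8.
Fill Ops first block (9 at 28) — 45 left.
QA first at 27: fill all 8 — 37 left.
Security first at 25: fill all 7 — 30 left.
Fill Data first block (8 at 19) — 22 left.
QA/second (17): +4 — 18 left.
Facilities first at 16: fill all 9 — 9 left.
Data second at 12: fill all 8 — 1 left.
1 remain; put them into Security second at 11.
Total = 28×9 + 27×8 + 25×7 + 19×8 + 17×4 + 16×9 + 12×8 + 11×1 = 1114.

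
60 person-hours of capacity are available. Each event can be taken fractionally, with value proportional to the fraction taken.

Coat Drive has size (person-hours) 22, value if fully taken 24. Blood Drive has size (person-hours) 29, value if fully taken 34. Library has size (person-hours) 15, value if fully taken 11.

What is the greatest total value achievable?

Sort by value density: Blood Drive 34/29≈1.17, Coat Drive 24/22≈1.09, Library 11/15≈0.733.
Take all of Blood Drive (29 person-hours, value 34) → 31 person-hours left.
Coat Drive: take in full, 22 person-hours for value 24 → 9 left.
Fill the last 9 person-hours with part of Library: 9/15 of it earns 6.6.
Total value = 64.6.

64.6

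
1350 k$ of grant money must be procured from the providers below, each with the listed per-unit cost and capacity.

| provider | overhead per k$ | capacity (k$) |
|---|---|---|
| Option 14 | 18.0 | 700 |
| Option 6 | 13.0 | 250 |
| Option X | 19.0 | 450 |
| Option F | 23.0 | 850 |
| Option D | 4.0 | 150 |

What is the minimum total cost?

Cheapest first:
Option D (4.0): use full 150 — 1200 k$ to go.
Option 6 at 13.0: take all 250 k$ — 950 still needed.
Take 700 from Option 14 at 18.0 — need 250 more.
Take 250 from Option X at 19.0 to finish.
Option F: unused.
Cost = 150×4.0 + 250×13.0 + 700×18.0 + 250×19.0 = 21200.

21200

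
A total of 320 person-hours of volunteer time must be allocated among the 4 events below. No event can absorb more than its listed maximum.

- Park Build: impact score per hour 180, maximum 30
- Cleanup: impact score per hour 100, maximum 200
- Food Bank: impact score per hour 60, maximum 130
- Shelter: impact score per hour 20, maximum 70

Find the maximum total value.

30800

Order the events by impact score per hour: Park Build 180 > Cleanup 100 > Food Bank 60 > Shelter 20.
Park Build: +30 to 30 (cap) ; 290 left.
Give Cleanup 200 to hit its cap of 200 ; 90 left.
Food Bank has room for 130 but only 90 remain, so it gets 90.
Total = 180×30 + 100×200 + 60×90 = 30800.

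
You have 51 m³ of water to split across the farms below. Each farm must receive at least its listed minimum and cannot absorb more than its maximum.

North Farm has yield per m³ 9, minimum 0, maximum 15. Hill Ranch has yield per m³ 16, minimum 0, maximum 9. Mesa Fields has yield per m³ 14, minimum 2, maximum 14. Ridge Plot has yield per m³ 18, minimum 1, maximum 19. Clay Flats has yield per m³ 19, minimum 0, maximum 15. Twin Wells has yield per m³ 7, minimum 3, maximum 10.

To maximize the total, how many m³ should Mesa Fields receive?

5

Meeting every minimum uses 0+0+2+1+0+3 = 6 m³, leaving 45.
Order the farms by yield per m³: Clay Flats 19 > Ridge Plot 18 > Hill Ranch 16 > Mesa Fields 14 > North Farm 9 > Twin Wells 7.
Clay Flats: +15 to 15 (cap) — 30 left.
Ridge Plot: +18 to 19 (cap) — 12 left.
Hill Ranch: +9 to 9 (cap) — 3 left.
Only 3 left; Mesa Fields takes them to reach 5.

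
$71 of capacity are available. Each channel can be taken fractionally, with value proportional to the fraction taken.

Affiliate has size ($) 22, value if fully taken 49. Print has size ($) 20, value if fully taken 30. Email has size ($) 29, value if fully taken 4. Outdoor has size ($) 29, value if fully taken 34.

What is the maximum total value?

Sort by value density: Affiliate 49/22≈2.23, Print 30/20≈1.5, Outdoor 34/29≈1.17, Email 4/29≈0.138.
Take all of Affiliate (22 $, value 49) — 49 $ left.
Print: take in full, 20 $ for value 30 — 29 left.
Take all of Outdoor (29 $, value 34) — 0 $ left.
Total value = 113.

113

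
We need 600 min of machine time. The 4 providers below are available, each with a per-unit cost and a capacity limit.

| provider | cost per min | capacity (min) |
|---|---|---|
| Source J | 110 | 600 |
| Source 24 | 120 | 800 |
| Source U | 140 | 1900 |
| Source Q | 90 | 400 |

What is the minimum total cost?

Use providers in increasing cost order.
Source Q (90): use full 400 — 200 min to go.
Source J (110): take the remaining 200 — done.
Source 24, Source U: unused.
Cost = 400×90 + 200×110 = 58000.

58000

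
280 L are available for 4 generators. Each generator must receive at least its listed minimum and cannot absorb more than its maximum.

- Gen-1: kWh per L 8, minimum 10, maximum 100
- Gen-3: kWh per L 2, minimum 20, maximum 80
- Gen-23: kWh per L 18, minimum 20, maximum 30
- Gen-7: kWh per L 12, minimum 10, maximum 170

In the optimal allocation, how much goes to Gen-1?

Meeting every minimum uses 10+20+20+10 = 60 L, leaving 220.
Rank by kWh per L: Gen-23 18 > Gen-7 12 > Gen-1 8 > Gen-3 2.
Gen-23 takes 10 more to reach its cap of 30 ; 210 left.
Gen-7 takes 160 more to reach its cap of 170 ; 50 left.
Only 50 left; Gen-1 takes them to reach 60.

60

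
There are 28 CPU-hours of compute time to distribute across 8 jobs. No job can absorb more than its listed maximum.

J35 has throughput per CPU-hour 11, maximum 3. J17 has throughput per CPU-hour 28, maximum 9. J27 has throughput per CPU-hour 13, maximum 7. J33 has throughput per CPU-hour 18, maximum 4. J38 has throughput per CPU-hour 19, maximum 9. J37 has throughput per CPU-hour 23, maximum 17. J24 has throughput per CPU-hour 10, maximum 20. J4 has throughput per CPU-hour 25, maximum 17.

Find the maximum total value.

723

Rank by throughput per CPU-hour: J17 28 > J4 25 > J37 23 > J38 19 > J33 18 > J27 13 > J35 11 > J24 10.
J17: +9 to 9 (cap) — 19 left.
J4 takes 17 to reach its cap of 17 — 2 left.
J37 has room for 17 but only 2 remain, so it gets 2.
Total = 28×9 + 23×2 + 25×17 = 723.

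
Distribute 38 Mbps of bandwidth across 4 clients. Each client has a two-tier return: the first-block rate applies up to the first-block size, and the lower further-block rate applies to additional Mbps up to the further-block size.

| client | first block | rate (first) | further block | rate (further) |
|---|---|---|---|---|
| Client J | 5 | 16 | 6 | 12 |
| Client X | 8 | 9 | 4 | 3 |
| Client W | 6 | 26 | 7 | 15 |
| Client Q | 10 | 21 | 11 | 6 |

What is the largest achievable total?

Rank every tier by rate: Client W/T1 26 > Client Q/T1 21 > Client J/T1 16 > Client W/T2 15 > Client J/T2 12 > Client X/T1 9 > Client Q/T2 6 > Client X/T2 3.
Client W/T1 (26): +6 → 32 left.
Fill Client Q T1 block (10 at 21) → 22 left.
Client J/T1 (16): +5 → 17 left.
Fill Client W T2 block (7 at 15) → 10 left.
Fill Client J T2 block (6 at 12) → 4 left.
Client X T1 at 9: only 4 left, fill 4.
Total = 26×6 + 21×10 + 16×5 + 15×7 + 12×6 + 9×4 = 659.

659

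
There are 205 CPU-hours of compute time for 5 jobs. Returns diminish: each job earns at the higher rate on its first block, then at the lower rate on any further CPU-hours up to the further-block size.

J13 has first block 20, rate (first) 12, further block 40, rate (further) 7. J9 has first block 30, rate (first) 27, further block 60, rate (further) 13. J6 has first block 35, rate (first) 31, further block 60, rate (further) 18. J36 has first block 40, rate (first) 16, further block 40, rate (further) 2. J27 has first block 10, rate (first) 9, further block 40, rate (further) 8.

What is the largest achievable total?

4135

Rank every tier by rate: J6/T1 31 > J9/T1 27 > J6/T2 18 > J36/T1 16 > J9/T2 13 > J13/T1 12 > J27/T1 9 > J27/T2 8 > J13/T2 7 > J36/T2 2.
J6/T1 (31): +35 ; 170 left.
Fill J9 T1 block (30 at 27) ; 140 left.
J6 T2 at 18: fill all 60 ; 80 left.
Fill J36 T1 block (40 at 16) ; 40 left.
40 remain; put them into J9 T2 at 13.
Total = 31×35 + 27×30 + 18×60 + 16×40 + 13×40 = 4135.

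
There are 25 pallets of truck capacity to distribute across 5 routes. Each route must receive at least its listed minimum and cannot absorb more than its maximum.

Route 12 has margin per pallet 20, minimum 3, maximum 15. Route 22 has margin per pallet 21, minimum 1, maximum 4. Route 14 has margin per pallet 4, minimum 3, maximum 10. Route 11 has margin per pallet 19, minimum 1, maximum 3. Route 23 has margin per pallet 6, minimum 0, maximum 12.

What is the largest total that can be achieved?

453

Meeting every minimum uses 3+1+3+1+0 = 8 pallets, leaving 17.
Highest margin per pallet first: Route 22 21 > Route 12 20 > Route 11 19 > Route 23 6 > Route 14 4.
Give Route 22 3 more to hit its cap of 4 → 14 left.
Route 12: +12 to 15 (cap) → 2 left.
Give Route 11 2 more to hit its cap of 3 → 0 left.
Total = 20×15 + 21×4 + 4×3 + 19×3 = 453.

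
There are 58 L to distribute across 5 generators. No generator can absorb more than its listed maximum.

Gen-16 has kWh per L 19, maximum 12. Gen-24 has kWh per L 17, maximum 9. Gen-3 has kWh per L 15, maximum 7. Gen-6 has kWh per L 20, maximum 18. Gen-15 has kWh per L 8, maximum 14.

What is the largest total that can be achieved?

Highest kWh per L first: Gen-6 20 > Gen-16 19 > Gen-24 17 > Gen-3 15 > Gen-15 8.
Gen-6: +18 to 18 (cap) — 40 left.
Gen-16 takes 12 to reach its cap of 12 — 28 left.
Gen-24 takes 9 to reach its cap of 9 — 19 left.
Gen-3 takes 7 to reach its cap of 7 — 12 left.
Only 12 left; Gen-15 takes them to reach 12.
Total = 19×12 + 17×9 + 15×7 + 20×18 + 8×12 = 942.

942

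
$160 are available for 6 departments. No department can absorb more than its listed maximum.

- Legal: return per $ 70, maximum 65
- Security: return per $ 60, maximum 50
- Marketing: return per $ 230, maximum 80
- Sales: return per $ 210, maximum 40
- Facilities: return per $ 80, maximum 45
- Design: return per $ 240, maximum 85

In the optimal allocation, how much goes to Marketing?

75

Order the departments by return per $: Design 240 > Marketing 230 > Sales 210 > Facilities 80 > Legal 70 > Security 60.
Give Design 85 to hit its cap of 85 — 75 left.
Marketing: +75 (room for 80) → 75. Pool exhausted.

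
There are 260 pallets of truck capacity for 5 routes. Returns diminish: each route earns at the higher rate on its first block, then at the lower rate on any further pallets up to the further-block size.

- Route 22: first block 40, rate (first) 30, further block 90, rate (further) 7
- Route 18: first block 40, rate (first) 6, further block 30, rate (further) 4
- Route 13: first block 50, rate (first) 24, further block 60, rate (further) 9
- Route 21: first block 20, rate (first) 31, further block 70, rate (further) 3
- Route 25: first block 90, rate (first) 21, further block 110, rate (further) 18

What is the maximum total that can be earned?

5990

Order all 10 blocks by rate: Route 21/T1 31 > Route 22/T1 30 > Route 13/T1 24 > Route 25/T1 21 > Route 25/T2 18 > Route 13/T2 9 > Route 22/T2 7 > Route 18/T1 6 > Route 18/T2 4 > Route 21/T2 3.
Fill Route 21 T1 block (20 at 31) → 240 left.
Route 22/T1 (30): +40 → 200 left.
Route 13 T1 at 24: fill all 50 → 150 left.
Route 25/T1 (21): +90 → 60 left.
Route 25/T2: +60 of 110 at 18; pool empty.
Total = 31×20 + 30×40 + 24×50 + 21×90 + 18×60 = 5990.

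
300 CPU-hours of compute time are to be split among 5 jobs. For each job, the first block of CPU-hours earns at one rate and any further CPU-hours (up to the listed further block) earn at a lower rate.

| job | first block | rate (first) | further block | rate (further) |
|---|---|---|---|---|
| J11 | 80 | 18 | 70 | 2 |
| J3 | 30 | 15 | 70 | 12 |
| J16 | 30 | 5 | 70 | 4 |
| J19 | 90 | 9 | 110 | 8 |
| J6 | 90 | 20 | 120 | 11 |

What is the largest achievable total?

4860

Treat each block as its own option and order by rate: J6/tier1 20 > J11/tier1 18 > J3/tier1 15 > J3/tier2 12 > J6/tier2 11 > J19/tier1 9 > J19/tier2 8 > J16/tier1 5 > J16/tier2 4 > J11/tier2 2.
J6 tier1 at 20: fill all 90 → 210 left.
J11 tier1 at 18: fill all 80 → 130 left.
J3 tier1 at 15: fill all 30 → 100 left.
J3/tier2 (12): +70 → 30 left.
J6/tier2: +30 of 120 at 11; pool empty.
Total = 20×90 + 18×80 + 15×30 + 12×70 + 11×30 = 4860.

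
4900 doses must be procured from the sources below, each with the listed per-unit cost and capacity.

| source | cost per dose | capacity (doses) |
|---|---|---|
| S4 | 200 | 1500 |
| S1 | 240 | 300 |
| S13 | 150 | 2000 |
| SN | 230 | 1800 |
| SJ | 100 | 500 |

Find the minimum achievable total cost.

857000

Fill from the cheapest source first.
SJ at 100: take all 500 doses — 4400 still needed.
S13 (150): use full 2000 — 2400 doses to go.
S4 (200): use full 1500 — 900 doses to go.
SN at 230: take 900 of its 1800 — requirement met.
S1: unused.
Cost = 500×100 + 2000×150 + 1500×200 + 900×230 = 857000.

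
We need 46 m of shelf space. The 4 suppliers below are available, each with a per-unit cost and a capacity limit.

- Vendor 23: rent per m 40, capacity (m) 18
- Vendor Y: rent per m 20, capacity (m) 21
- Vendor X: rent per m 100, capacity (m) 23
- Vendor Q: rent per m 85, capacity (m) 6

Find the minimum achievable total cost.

Fill from the cheapest supplier first.
Vendor Y (20): use full 21 ; 25 m to go.
Vendor 23 at 40: take all 18 m ; 7 still needed.
Vendor Q (85): use full 6 ; 1 m to go.
Take 1 from Vendor X at 100 to finish.
Cost = 21×20 + 18×40 + 6×85 + 1×100 = 1750.

1750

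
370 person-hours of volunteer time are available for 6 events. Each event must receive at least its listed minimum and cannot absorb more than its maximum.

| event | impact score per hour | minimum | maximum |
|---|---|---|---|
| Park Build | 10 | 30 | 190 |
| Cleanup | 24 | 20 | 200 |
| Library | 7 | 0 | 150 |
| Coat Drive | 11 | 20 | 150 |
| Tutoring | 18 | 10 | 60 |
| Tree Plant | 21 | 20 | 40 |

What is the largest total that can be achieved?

7460

Meeting every minimum uses 30+20+0+20+10+20 = 100 person-hours, leaving 270.
Rank by impact score per hour: Cleanup 24 > Tree Plant 21 > Tutoring 18 > Coat Drive 11 > Park Build 10 > Library 7.
Give Cleanup 180 more to hit its cap of 200 — 90 left.
Tree Plant takes 20 more to reach its cap of 40 — 70 left.
Give Tutoring 50 more to hit its cap of 60 — 20 left.
Coat Drive has room for 130 more but only 20 remain, so it gets 40.
Total = 10×30 + 24×200 + 11×40 + 18×60 + 21×40 = 7460.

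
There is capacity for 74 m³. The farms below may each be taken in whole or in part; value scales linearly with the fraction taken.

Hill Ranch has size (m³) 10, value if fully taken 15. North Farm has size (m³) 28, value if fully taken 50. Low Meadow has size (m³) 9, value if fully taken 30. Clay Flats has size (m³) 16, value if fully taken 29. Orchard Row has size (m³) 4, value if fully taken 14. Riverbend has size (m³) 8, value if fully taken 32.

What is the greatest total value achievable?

168.5

Sort by value density: Riverbend 32/8≈4, Orchard Row 14/4≈3.5, Low Meadow 30/9≈3.33, Clay Flats 29/16≈1.81, North Farm 50/28≈1.79, Hill Ranch 15/10≈1.5.
All 8 m³ of Riverbend fit (value 32) — 66 remain.
All 4 m³ of Orchard Row fit (value 14) — 62 remain.
Take all of Low Meadow (9 m³, value 30) — 53 m³ left.
Clay Flats: take in full, 16 m³ for value 29 — 37 left.
North Farm: take in full, 28 m³ for value 50 — 9 left.
Fill the last 9 m³ with part of Hill Ranch: 9/10 of it earns 13.5.
Total value = 168.5.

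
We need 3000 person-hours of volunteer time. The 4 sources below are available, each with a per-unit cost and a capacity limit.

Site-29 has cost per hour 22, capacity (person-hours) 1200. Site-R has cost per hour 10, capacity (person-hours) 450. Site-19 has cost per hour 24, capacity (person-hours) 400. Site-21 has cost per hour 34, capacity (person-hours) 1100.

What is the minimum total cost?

Use sources in increasing cost order.
Take 450 from Site-R at 10 — need 2550 more.
Take 1200 from Site-29 at 22 — need 1350 more.
Site-19 at 24: take all 400 person-hours — 950 still needed.
Take 950 from Site-21 at 34 to finish.
Cost = 450×10 + 1200×22 + 400×24 + 950×34 = 72800.

72800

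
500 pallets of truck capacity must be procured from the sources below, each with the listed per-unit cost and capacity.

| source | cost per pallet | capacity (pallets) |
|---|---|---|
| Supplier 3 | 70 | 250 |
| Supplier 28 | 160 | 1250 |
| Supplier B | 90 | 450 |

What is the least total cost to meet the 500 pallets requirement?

Use sources in increasing cost order.
Take 250 from Supplier 3 at 70 ; need 250 more.
Take 250 from Supplier B at 90 to finish.
Supplier 28: unused.
Cost = 250×70 + 250×90 = 40000.

40000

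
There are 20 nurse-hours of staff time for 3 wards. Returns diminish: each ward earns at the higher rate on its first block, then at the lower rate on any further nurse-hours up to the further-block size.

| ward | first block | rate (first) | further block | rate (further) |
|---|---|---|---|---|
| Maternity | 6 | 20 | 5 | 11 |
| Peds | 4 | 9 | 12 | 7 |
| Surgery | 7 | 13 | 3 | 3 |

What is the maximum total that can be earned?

284

Treat each block as its own option and order by rate: Maternity/T1 20 > Surgery/T1 13 > Maternity/T2 11 > Peds/T1 9 > Peds/T2 7 > Surgery/T2 3.
Fill Maternity T1 block (6 at 20) ; 14 left.
Fill Surgery T1 block (7 at 13) ; 7 left.
Maternity T2 at 11: fill all 5 ; 2 left.
Peds T1 at 9: only 2 left, fill 2.
Total = 20×6 + 13×7 + 11×5 + 9×2 = 284.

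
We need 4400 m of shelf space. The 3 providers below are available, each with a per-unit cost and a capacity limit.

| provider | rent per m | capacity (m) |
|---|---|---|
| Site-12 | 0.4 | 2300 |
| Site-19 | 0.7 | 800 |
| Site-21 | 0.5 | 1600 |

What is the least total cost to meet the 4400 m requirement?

2070

Use providers in increasing cost order.
Site-12 (0.4): use full 2300 ; 2100 m to go.
Site-21 (0.5): use full 1600 ; 500 m to go.
Take 500 from Site-19 at 0.7 to finish.
Cost = 2300×0.4 + 1600×0.5 + 500×0.7 = 2070.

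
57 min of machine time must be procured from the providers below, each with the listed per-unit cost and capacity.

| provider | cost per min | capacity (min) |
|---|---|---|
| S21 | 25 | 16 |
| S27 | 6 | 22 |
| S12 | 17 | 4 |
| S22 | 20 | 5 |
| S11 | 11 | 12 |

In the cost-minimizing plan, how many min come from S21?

Fill from the cheapest provider first.
S27 at 6: take all 22 min ; 35 still needed.
Take 12 from S11 at 11 ; need 23 more.
Take 4 from S12 at 17 ; need 19 more.
Take 5 from S22 at 20 ; need 14 more.
S21 at 25: take 14 of its 16 ; requirement met.

14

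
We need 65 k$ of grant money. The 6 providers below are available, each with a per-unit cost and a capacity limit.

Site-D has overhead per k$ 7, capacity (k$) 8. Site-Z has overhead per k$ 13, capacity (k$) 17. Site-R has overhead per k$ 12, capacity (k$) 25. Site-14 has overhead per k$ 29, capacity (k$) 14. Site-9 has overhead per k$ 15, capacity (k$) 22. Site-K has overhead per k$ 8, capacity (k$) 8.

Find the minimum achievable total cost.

Use providers in increasing cost order.
Site-D (7): use full 8 → 57 k$ to go.
Site-K at 8: take all 8 k$ → 49 still needed.
Site-R (12): use full 25 → 24 k$ to go.
Site-Z at 13: take all 17 k$ → 7 still needed.
Take 7 from Site-9 at 15 to finish.
Site-14: unused.
Cost = 8×7 + 8×8 + 25×12 + 17×13 + 7×15 = 746.

746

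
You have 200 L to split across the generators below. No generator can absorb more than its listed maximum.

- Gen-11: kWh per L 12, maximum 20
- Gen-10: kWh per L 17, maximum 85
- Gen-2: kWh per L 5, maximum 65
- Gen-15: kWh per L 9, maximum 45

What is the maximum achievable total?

Rank by kWh per L: Gen-10 17 > Gen-11 12 > Gen-15 9 > Gen-2 5.
Gen-10 takes 85 to reach its cap of 85 — 115 left.
Give Gen-11 20 to hit its cap of 20 — 95 left.
Gen-15: +45 to 45 (cap) — 50 left.
Only 50 left; Gen-2 takes them to reach 50.
Total = 12×20 + 17×85 + 5×50 + 9×45 = 2340.

2340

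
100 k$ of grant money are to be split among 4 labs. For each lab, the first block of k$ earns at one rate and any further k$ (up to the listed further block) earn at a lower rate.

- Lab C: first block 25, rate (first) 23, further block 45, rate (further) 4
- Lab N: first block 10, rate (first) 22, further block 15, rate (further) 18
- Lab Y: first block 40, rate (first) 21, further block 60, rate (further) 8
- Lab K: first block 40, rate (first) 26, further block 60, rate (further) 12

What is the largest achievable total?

2360

Treat each block as its own option and order by rate: Lab K/first 26 > Lab C/first 23 > Lab N/first 22 > Lab Y/first 21 > Lab N/second 18 > Lab K/second 12 > Lab Y/second 8 > Lab C/second 4.
Lab K first at 26: fill all 40 ; 60 left.
Fill Lab C first block (25 at 23) ; 35 left.
Lab N first at 22: fill all 10 ; 25 left.
Lab Y/first: +25 of 40 at 21; pool empty.
Total = 26×40 + 23×25 + 22×10 + 21×25 = 2360.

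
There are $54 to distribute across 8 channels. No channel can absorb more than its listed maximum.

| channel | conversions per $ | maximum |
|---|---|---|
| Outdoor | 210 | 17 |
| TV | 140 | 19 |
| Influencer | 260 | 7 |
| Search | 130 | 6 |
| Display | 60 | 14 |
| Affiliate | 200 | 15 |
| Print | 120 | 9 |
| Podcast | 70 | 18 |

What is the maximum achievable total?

Order the channels by conversions per $: Influencer 260 > Outdoor 210 > Affiliate 200 > TV 140 > Search 130 > Print 120 > Podcast 70 > Display 60.
Give Influencer 7 to hit its cap of 7 ; 47 left.
Outdoor: +17 to 17 (cap) ; 30 left.
Affiliate takes 15 to reach its cap of 15 ; 15 left.
Only 15 left; TV takes them to reach 15.
Total = 210×17 + 140×15 + 260×7 + 200×15 = 10490.

10490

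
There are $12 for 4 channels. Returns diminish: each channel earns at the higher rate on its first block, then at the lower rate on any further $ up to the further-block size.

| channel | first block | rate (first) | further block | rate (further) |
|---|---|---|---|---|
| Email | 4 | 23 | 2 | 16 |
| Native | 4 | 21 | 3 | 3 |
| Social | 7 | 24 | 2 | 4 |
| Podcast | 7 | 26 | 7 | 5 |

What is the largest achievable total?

302

Order all 8 blocks by rate: Podcast/first 26 > Social/first 24 > Email/first 23 > Native/first 21 > Email/second 16 > Podcast/second 5 > Social/second 4 > Native/second 3.
Podcast first at 26: fill all 7 — 5 left.
Social first at 24: only 5 left, fill 5.
Total = 26×7 + 24×5 = 302.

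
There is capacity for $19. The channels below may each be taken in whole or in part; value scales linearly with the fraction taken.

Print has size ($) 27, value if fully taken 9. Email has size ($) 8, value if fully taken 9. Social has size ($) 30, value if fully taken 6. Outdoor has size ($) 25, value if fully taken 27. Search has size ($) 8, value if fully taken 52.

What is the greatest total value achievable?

Sort by value density: Search 52/8≈6.5, Email 9/8≈1.12, Outdoor 27/25≈1.08, Print 9/27≈0.333, Social 6/30≈0.2.
Take all of Search (8 $, value 52) — 11 $ left.
Take all of Email (8 $, value 9) — 3 $ left.
Fill the last 3 $ with part of Outdoor: 3/25 of it earns 3.24.
Total value = 64.24.

64.24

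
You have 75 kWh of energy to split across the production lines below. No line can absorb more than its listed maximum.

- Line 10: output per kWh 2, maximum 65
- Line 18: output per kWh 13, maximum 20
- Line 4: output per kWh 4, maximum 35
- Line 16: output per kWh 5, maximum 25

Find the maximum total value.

Highest output per kWh first: Line 18 13 > Line 16 5 > Line 4 4 > Line 10 2.
Line 18 takes 20 to reach its cap of 20 ; 55 left.
Give Line 16 25 to hit its cap of 25 ; 30 left.
Only 30 left; Line 4 takes them to reach 30.
Total = 13×20 + 4×30 + 5×25 = 505.

505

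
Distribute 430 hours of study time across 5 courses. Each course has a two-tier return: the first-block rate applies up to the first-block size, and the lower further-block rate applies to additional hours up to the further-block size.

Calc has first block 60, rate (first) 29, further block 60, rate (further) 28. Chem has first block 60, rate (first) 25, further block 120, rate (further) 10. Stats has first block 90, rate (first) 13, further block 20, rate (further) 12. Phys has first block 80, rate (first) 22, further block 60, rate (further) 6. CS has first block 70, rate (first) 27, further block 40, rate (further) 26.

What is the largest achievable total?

Treat each block as its own option and order by rate: Calc/T1 29 > Calc/T2 28 > CS/T1 27 > CS/T2 26 > Chem/T1 25 > Phys/T1 22 > Stats/T1 13 > Stats/T2 12 > Chem/T2 10 > Phys/T2 6.
Fill Calc T1 block (60 at 29) ; 370 left.
Calc T2 at 28: fill all 60 ; 310 left.
CS/T1 (27): +70 ; 240 left.
CS T2 at 26: fill all 40 ; 200 left.
Chem/T1 (25): +60 ; 140 left.
Phys T1 at 22: fill all 80 ; 60 left.
60 remain; put them into Stats T1 at 13.
Total = 29×60 + 28×60 + 27×70 + 26×40 + 25×60 + 22×80 + 13×60 = 10390.

10390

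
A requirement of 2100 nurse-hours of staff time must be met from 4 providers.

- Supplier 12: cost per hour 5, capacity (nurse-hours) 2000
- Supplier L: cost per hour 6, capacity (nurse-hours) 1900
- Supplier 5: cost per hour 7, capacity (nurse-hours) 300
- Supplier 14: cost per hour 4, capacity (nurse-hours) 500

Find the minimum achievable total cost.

Fill from the cheapest provider first.
Take 500 from Supplier 14 at 4 → need 1600 more.
Supplier 12 (5): take the remaining 1600 → done.
Supplier L, Supplier 5: unused.
Cost = 500×4 + 1600×5 = 10000.

10000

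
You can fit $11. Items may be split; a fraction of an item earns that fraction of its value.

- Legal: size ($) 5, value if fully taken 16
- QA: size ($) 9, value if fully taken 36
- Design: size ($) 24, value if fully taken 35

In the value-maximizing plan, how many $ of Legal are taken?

Rank by value-to-size ratio: QA 36/9≈4, Legal 16/5≈3.2, Design 35/24≈1.46.
QA: take in full, 9 $ for value 36 ; 2 left.
Fill the last 2 $ with part of Legal: 2/5 of it earns 6.4.

2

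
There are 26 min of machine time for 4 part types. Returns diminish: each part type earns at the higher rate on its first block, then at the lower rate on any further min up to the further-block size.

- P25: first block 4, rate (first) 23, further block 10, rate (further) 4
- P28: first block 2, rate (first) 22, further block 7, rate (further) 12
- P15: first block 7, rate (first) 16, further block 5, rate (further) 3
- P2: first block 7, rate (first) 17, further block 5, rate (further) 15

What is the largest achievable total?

454

Rank every tier by rate: P25/T1 23 > P28/T1 22 > P2/T1 17 > P15/T1 16 > P2/T2 15 > P28/T2 12 > P25/T2 4 > P15/T2 3.
P25/T1 (23): +4 ; 22 left.
P28 T1 at 22: fill all 2 ; 20 left.
P2 T1 at 17: fill all 7 ; 13 left.
Fill P15 T1 block (7 at 16) ; 6 left.
P2 T2 at 15: fill all 5 ; 1 left.
P28/T2: +1 of 7 at 12; pool empty.
Total = 23×4 + 22×2 + 17×7 + 16×7 + 15×5 + 12×1 = 454.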